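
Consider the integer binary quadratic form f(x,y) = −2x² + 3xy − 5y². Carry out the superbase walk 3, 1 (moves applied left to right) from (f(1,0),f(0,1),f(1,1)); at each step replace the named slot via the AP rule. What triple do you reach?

start (-2,-5,-4) = (f(1,0),f(0,1),f(1,1))
replace slot 3: 2·((-2)+(-5)) − (-4) = -10 → (-2,-5,-10)
replace slot 1: 2·((-5)+(-10)) − (-2) = -28 → (-28,-5,-10)

-28,-5,-10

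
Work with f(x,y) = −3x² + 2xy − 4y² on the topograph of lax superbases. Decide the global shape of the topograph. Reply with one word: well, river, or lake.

D = b²−4ac = 2² − 4·(-3)·(-4) = -44
D < 0 ⇒ definite ⇒ every region one sign ⇒ single well

well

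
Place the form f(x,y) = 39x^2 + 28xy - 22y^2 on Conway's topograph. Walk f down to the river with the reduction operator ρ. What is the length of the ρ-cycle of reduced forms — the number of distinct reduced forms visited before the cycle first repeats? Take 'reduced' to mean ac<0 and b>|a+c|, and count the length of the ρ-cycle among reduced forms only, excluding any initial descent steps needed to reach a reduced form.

D = 4216, ⌊√D⌋ = 64
river: ρ → (-22,60,7)
river: ρ → (7,52,-54)
river: ρ → (-54,56,5)
river: ρ → (5,64,-6)
river: ρ → (-6,56,45)
river: ρ → (45,34,-17)
river: ρ → (-17,34,45)
river: ρ → (45,56,-6)
river: ρ → (-6,64,5)
river: ρ → (5,56,-54)
river: ρ → (-54,52,7)
river: ρ → (7,60,-22)
river: ρ → (-22,28,39)
river: ρ → (39,50,-11)
river: ρ → (-11,60,14)
river: ρ → (14,52,-27)
river: ρ → (-27,56,10)
river: ρ → (10,64,-3)
river: ρ → (-3,62,31)
river: ρ → (31,62,-3)
river: ρ → (-3,64,10)
river: ρ → (10,56,-27)
river: ρ → (-27,52,14)
river: ρ → (14,60,-11)
river: ρ → (-11,50,39)
river: ρ → (39,28,-22)
ρ-cycle length = 26 (tail of 0 descent steps not counted)

26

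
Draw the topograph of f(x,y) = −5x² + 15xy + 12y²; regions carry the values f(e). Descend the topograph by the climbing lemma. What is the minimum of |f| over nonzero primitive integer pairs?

river: ρ → (12,9,-8)
river: ρ → (-8,7,13)
river: ρ → (13,19,-2)
river: ρ → (-2,21,3)
river: ρ → (3,21,-2)
river: ρ → (-2,19,13)
river: ρ → (13,7,-8)
river: ρ → (-8,9,12)
river: ρ → (12,15,-5)
river: ρ → (-5,15,12)
closes: descent 0, river 10
min |a| on river = 2

2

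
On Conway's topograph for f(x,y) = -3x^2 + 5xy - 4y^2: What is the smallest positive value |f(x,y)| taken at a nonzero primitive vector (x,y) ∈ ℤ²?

translate: b→1 (≡-5 mod 6), so (3,-5,4)→(3,1,2)
flip: (3,1,2)→(2,-1,3)
reduced (well bottom): (2,-1,3) with a≤c, −a<b≤a
well minimum |f| = |-2| = 2 (negative-definite)

2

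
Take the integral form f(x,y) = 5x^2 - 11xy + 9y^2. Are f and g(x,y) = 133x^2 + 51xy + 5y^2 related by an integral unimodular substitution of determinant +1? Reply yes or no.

D₁ = -59, D₂ = -59
f: translate: b→-1 (≡-11 mod 10), so (5,-11,9)→(5,-1,3)
f: flip: (5,-1,3)→(3,1,5)
f: reduced (well bottom): (3,1,5) with a≤c, −a<b≤a
g: flip: (133,51,5)→(5,-51,133)
g: translate: b→-1 (≡-51 mod 10), so (5,-51,133)→(5,-1,3)
g: flip: (5,-1,3)→(3,1,5)
g: reduced (well bottom): (3,1,5) with a≤c, −a<b≤a
reduced forms (3, 1, 5) vs (3, 1, 5) ⇒ equivalent

yes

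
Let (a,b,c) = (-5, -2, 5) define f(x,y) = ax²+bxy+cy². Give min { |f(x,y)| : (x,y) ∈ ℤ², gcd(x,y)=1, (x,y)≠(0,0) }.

descent: ρ → (5,2,-5)  [lands on river]
river: ρ → (-5,8,2)
river: ρ → (2,8,-5)
river: ρ → (-5,2,5)
river: ρ → (5,8,-2)
river: ρ → (-2,8,5)
closes: descent 1, river 6
min |a| on river = 2

2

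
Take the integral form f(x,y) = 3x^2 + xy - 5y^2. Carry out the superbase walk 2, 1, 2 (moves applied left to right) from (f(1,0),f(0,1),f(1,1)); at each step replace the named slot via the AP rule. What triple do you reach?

start (3,-5,-1) = (f(1,0),f(0,1),f(1,1))
replace slot 2: 2·(3+(-1)) − (-5) = 9 → (3,9,-1)
replace slot 1: 2·(9+(-1)) − 3 = 13 → (13,9,-1)
replace slot 2: 2·(13+(-1)) − 9 = 15 → (13,15,-1)

13,15,-1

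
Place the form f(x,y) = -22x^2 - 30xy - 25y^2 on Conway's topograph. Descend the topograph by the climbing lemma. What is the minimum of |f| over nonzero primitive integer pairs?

translate: b→-14 (≡30 mod 44), so (22,30,25)→(22,-14,17)
flip: (22,-14,17)→(17,14,22)
reduced (well bottom): (17,14,22) with a≤c, −a<b≤a
well minimum |f| = |-17| = 17 (negative-definite)

17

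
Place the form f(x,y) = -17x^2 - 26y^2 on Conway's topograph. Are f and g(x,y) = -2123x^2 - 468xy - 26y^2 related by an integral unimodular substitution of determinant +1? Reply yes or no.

D₁ = -1768, D₂ = -1768
f is negative-definite; reduce −f:
−f: reduced (well bottom): (17,0,26) with a≤c, −a<b≤a
flip sign back: reduced form of f is (-17,0,-26)
g is negative-definite; reduce −g:
−g: flip: (2123,468,26)→(26,-468,2123)
−g: translate: b→0 (≡-468 mod 52), so (26,-468,2123)→(26,0,17)
−g: flip: (26,0,17)→(17,0,26)
−g: reduced (well bottom): (17,0,26) with a≤c, −a<b≤a
flip sign back: reduced form of g is (-17,0,-26)
reduced forms (-17, 0, -26) vs (-17, 0, -26) ⇒ equivalent

yes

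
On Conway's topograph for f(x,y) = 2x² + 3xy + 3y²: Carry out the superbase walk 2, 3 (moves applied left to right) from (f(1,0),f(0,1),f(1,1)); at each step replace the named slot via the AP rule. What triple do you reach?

start (2,3,8) = (f(1,0),f(0,1),f(1,1))
replace slot 2: 2·(2+8) − 3 = 17 → (2,17,8)
replace slot 3: 2·(2+17) − 8 = 30 → (2,17,30)

2,17,30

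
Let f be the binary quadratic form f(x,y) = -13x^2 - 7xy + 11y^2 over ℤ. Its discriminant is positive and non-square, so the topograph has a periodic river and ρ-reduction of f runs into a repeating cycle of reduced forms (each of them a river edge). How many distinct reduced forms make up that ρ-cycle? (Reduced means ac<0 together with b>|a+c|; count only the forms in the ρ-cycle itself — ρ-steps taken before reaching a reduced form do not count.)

D = 621, ⌊√D⌋ = 24
descent: ρ → (11,7,-13)  [lands on river]
river: ρ → (-13,19,5)
river: ρ → (5,21,-9)
river: ρ → (-9,15,11)
ρ-cycle length = 4 (tail of 1 descent step not counted)

4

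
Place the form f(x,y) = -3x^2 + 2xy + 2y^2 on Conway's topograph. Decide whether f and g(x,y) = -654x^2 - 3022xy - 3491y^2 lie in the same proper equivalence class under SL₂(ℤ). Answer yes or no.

D₁ = 28, D₂ = 28
river cycle of f (length 4): (2, 2, -3), (-3, 4, 1), (1, 4, -3), (-3, 2, 2)
river cycle of g (length 4): (-3, 2, 2), (2, 2, -3), (-3, 4, 1), (1, 4, -3)
cycles coincide ⇒ equivalent

yes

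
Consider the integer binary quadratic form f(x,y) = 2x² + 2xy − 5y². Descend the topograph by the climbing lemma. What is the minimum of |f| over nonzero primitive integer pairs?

descent: ρ → (-5,-2,2)
descent: ρ → (2,6,-1)  [lands on river]
river: ρ → (-1,6,2)
closes: descent 2, river 2
min |a| on river = 1

1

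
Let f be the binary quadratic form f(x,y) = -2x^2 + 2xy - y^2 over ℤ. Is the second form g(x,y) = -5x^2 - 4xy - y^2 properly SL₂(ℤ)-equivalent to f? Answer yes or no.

D₁ = -4, D₂ = -4
f is negative-definite; reduce −f:
−f: translate: b→2 (≡-2 mod 4), so (2,-2,1)→(2,2,1)
−f: flip: (2,2,1)→(1,-2,2)
−f: translate: b→0 (≡-2 mod 2), so (1,-2,2)→(1,0,1)
−f: reduced (well bottom): (1,0,1) with a≤c, −a<b≤a
flip sign back: reduced form of f is (-1,0,-1)
g is negative-definite; reduce −g:
−g: flip: (5,4,1)→(1,-4,5)
−g: translate: b→0 (≡-4 mod 2), so (1,-4,5)→(1,0,1)
−g: reduced (well bottom): (1,0,1) with a≤c, −a<b≤a
flip sign back: reduced form of g is (-1,0,-1)
reduced forms (-1, 0, -1) vs (-1, 0, -1) ⇒ equivalent

yes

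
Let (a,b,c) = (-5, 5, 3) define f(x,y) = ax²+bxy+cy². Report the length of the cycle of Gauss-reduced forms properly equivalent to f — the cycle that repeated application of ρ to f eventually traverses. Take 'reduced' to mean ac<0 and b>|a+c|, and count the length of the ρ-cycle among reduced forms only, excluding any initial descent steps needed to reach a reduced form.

D = 85, ⌊√D⌋ = 9
river: ρ → (3,7,-3)
river: ρ → (-3,5,5)
river: ρ → (5,5,-3)
river: ρ → (-3,7,3)
river: ρ → (3,5,-5)
river: ρ → (-5,5,3)
ρ-cycle length = 6 (tail of 0 descent steps not counted)

6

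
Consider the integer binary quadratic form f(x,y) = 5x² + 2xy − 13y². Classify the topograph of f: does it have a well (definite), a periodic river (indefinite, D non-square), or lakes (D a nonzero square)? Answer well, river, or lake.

D = b²−4ac = 2² − 4·5·(-13) = 264
D > 0 non-square ⇒ indefinite ⇒ periodic river

river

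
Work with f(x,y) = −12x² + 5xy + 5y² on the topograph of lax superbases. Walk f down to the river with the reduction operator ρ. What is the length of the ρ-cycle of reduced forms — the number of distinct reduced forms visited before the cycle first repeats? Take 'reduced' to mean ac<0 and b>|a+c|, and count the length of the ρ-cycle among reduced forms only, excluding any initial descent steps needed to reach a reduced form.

D = 265, ⌊√D⌋ = 16
descent: ρ → (5,15,-2)  [lands on river]
river: ρ → (-2,13,12)
river: ρ → (12,11,-3)
river: ρ → (-3,13,8)
river: ρ → (8,3,-8)
river: ρ → (-8,13,3)
river: ρ → (3,11,-12)
river: ρ → (-12,13,2)
river: ρ → (2,15,-5)
river: ρ → (-5,15,2)
river: ρ → (2,13,-12)
river: ρ → (-12,11,3)
river: ρ → (3,13,-8)
river: ρ → (-8,3,8)
river: ρ → (8,13,-3)
river: ρ → (-3,11,12)
river: ρ → (12,13,-2)
river: ρ → (-2,15,5)
ρ-cycle length = 18 (tail of 1 descent step not counted)

18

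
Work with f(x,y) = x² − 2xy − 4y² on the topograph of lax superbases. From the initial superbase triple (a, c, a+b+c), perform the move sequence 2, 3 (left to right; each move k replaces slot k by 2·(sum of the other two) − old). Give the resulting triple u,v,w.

start (1,-4,-5) = (f(1,0),f(0,1),f(1,1))
replace slot 2: 2·(1+(-5)) − (-4) = -4 → (1,-4,-5)
replace slot 3: 2·(1+(-4)) − (-5) = -1 → (1,-4,-1)

1,-4,-1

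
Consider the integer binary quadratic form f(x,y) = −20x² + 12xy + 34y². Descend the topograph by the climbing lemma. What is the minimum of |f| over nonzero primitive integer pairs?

descent: ρ → (34,-12,-20)
descent: ρ → (-20,52,2)  [lands on river]
river: ρ → (2,52,-20)
river: ρ → (-20,28,26)
river: ρ → (26,24,-22)
river: ρ → (-22,20,28)
river: ρ → (28,36,-14)
river: ρ → (-14,48,10)
river: ρ → (10,52,-4)
river: ρ → (-4,52,10)
river: ρ → (10,48,-14)
river: ρ → (-14,36,28)
river: ρ → (28,20,-22)
river: ρ → (-22,24,26)
river: ρ → (26,28,-20)
closes: descent 2, river 14
min |a| on river = 2

2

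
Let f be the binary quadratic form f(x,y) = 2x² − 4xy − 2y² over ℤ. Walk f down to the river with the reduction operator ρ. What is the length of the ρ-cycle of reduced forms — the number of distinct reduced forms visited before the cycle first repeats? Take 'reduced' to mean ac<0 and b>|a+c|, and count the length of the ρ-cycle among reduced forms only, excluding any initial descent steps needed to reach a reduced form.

D = 32, ⌊√D⌋ = 5
descent: ρ → (-2,4,2)  [lands on river]
river: ρ → (2,4,-2)
ρ-cycle length = 2 (tail of 1 descent step not counted)

2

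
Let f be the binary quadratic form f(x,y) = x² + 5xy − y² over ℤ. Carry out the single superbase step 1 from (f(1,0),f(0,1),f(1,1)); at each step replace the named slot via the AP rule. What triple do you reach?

start (1,-1,5) = (f(1,0),f(0,1),f(1,1))
replace slot 1: 2·((-1)+5) − 1 = 7 → (7,-1,5)

7,-1,5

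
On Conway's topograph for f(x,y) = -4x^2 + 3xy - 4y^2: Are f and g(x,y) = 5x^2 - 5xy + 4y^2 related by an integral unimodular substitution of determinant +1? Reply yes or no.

D₁ = -55, D₂ = -55
f is negative-definite; reduce −f:
−f: flip: (4,-3,4)→(4,3,4)
−f: reduced (well bottom): (4,3,4) with a≤c, −a<b≤a
flip sign back: reduced form of f is (-4,-3,-4)
g: translate: b→5 (≡-5 mod 10), so (5,-5,4)→(5,5,4)
g: flip: (5,5,4)→(4,-5,5)
g: translate: b→3 (≡-5 mod 8), so (4,-5,5)→(4,3,4)
g: reduced (well bottom): (4,3,4) with a≤c, −a<b≤a
reduced forms (-4, -3, -4) vs (4, 3, 4) ⇒ inequivalent

no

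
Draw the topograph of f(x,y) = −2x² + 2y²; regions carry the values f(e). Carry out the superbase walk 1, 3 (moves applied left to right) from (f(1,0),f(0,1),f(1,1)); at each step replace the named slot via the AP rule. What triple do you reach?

start (-2,2,0) = (f(1,0),f(0,1),f(1,1))
replace slot 1: 2·(2+0) − (-2) = 6 → (6,2,0)
replace slot 3: 2·(6+2) − 0 = 16 → (6,2,16)

6,2,16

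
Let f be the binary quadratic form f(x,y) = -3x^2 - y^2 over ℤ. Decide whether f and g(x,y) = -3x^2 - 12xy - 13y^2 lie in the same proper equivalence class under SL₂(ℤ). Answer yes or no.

D₁ = -12, D₂ = -12
f is negative-definite; reduce −f:
−f: flip: (3,0,1)→(1,0,3)
−f: reduced (well bottom): (1,0,3) with a≤c, −a<b≤a
flip sign back: reduced form of f is (-1,0,-3)
g is negative-definite; reduce −g:
−g: translate: b→0 (≡12 mod 6), so (3,12,13)→(3,0,1)
−g: flip: (3,0,1)→(1,0,3)
−g: reduced (well bottom): (1,0,3) with a≤c, −a<b≤a
flip sign back: reduced form of g is (-1,0,-3)
reduced forms (-1, 0, -3) vs (-1, 0, -3) ⇒ equivalent

yes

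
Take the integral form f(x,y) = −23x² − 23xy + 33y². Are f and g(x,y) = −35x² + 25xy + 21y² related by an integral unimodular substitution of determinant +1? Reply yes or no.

D₁ = 3565, D₂ = 3565
river cycle of f (length 14): (33, 23, -23), (-23, 23, 33), (33, 43, -13), (-13, 35, 45), (45, 55, -3), (-3, 59, 7), (7, 53, -27), (-27, 55, 5), (5, 55, -27), (-27, 53, 7), … (4 more)
river cycle of g (length 16): (21, 59, -1), (-1, 59, 21), (21, 25, -35), (-35, 45, 11), (11, 43, -39), (-39, 35, 15), (15, 55, -9), (-9, 53, 21), (21, 31, -31), (-31, 31, 21), … (6 more)
cycles differ ⇒ inequivalent

no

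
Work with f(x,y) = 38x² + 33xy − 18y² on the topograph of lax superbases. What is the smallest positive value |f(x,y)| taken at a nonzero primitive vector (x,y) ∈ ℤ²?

river: ρ → (-18,39,32)
river: ρ → (32,25,-25)
river: ρ → (-25,25,32)
river: ρ → (32,39,-18)
river: ρ → (-18,33,38)
river: ρ → (38,43,-13)
river: ρ → (-13,61,2)
river: ρ → (2,59,-43)
river: ρ → (-43,27,18)
river: ρ → (18,45,-25)
river: ρ → (-25,55,8)
river: ρ → (8,57,-18)
river: ρ → (-18,51,17)
river: ρ → (17,51,-18)
river: ρ → (-18,57,8)
river: ρ → (8,55,-25)
river: ρ → (-25,45,18)
river: ρ → (18,27,-43)
river: ρ → (-43,59,2)
river: ρ → (2,61,-13)
river: ρ → (-13,43,38)
river: ρ → (38,33,-18)
closes: descent 0, river 22
min |a| on river = 2

2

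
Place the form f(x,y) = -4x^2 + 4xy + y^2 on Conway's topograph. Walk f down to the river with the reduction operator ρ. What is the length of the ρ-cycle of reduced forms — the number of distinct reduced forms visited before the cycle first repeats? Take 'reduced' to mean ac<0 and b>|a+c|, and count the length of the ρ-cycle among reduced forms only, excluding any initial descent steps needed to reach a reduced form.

D = 32, ⌊√D⌋ = 5
river: ρ → (1,4,-4)
river: ρ → (-4,4,1)
ρ-cycle length = 2 (tail of 0 descent steps not counted)

2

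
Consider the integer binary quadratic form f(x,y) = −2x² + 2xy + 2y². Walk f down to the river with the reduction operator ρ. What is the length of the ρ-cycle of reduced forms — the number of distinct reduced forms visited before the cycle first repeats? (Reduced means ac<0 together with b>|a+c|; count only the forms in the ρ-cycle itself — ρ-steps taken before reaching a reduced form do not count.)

D = 20, ⌊√D⌋ = 4
river: ρ → (2,2,-2)
river: ρ → (-2,2,2)
ρ-cycle length = 2 (tail of 0 descent steps not counted)

2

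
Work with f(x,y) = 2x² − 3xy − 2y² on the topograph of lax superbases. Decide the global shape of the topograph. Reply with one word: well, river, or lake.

D = b²−4ac = (-3)² − 4·2·(-2) = 25
D = 5² is a perfect square ⇒ form factors over ℤ ⇒ lakes

lake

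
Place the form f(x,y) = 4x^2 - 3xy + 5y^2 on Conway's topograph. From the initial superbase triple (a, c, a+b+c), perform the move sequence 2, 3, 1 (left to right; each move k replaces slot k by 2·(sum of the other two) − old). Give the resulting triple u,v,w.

start (4,5,6) = (f(1,0),f(0,1),f(1,1))
replace slot 2: 2·(4+6) − 5 = 15 → (4,15,6)
replace slot 3: 2·(4+15) − 6 = 32 → (4,15,32)
replace slot 1: 2·(15+32) − 4 = 90 → (90,15,32)

90,15,32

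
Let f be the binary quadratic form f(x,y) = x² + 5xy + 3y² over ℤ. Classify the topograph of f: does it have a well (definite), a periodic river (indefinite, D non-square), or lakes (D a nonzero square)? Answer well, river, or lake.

D = b²−4ac = 5² − 4·1·3 = 13
D > 0 non-square ⇒ indefinite ⇒ periodic river

river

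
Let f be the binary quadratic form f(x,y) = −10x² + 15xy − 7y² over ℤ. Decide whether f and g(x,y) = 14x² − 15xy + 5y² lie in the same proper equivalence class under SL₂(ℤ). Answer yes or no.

D₁ = -55, D₂ = -55
f is negative-definite; reduce −f:
−f: translate: b→5 (≡-15 mod 20), so (10,-15,7)→(10,5,2)
−f: flip: (10,5,2)→(2,-5,10)
−f: translate: b→-1 (≡-5 mod 4), so (2,-5,10)→(2,-1,7)
−f: reduced (well bottom): (2,-1,7) with a≤c, −a<b≤a
flip sign back: reduced form of f is (-2,1,-7)
g: translate: b→13 (≡-15 mod 28), so (14,-15,5)→(14,13,4)
g: flip: (14,13,4)→(4,-13,14)
g: translate: b→3 (≡-13 mod 8), so (4,-13,14)→(4,3,4)
g: reduced (well bottom): (4,3,4) with a≤c, −a<b≤a
reduced forms (-2, 1, -7) vs (4, 3, 4) ⇒ inequivalent

no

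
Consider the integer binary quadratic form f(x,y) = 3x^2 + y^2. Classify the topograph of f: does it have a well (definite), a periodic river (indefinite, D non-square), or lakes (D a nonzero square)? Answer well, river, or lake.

D = b²−4ac = 0² − 4·3·1 = -12
D < 0 ⇒ definite ⇒ every region one sign ⇒ single well

well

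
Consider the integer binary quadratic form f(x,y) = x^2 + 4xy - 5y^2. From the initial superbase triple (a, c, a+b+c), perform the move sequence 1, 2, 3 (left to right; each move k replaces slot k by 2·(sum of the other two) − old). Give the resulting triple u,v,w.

start (1,-5,0) = (f(1,0),f(0,1),f(1,1))
replace slot 1: 2·((-5)+0) − 1 = -11 → (-11,-5,0)
replace slot 2: 2·((-11)+0) − (-5) = -17 → (-11,-17,0)
replace slot 3: 2·((-11)+(-17)) − 0 = -56 → (-11,-17,-56)

-11,-17,-56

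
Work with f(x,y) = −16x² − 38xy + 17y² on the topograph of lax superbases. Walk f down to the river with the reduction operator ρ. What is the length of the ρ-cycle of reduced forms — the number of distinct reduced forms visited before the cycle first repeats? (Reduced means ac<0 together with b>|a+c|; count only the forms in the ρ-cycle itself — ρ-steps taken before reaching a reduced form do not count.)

D = 2532, ⌊√D⌋ = 50
descent: ρ → (17,38,-16)  [lands on river]
river: ρ → (-16,26,29)
river: ρ → (29,32,-13)
river: ρ → (-13,46,8)
river: ρ → (8,50,-1)
river: ρ → (-1,50,8)
river: ρ → (8,46,-13)
river: ρ → (-13,32,29)
river: ρ → (29,26,-16)
river: ρ → (-16,38,17)
river: ρ → (17,30,-24)
river: ρ → (-24,18,23)
river: ρ → (23,28,-19)
river: ρ → (-19,48,3)
river: ρ → (3,48,-19)
river: ρ → (-19,28,23)
river: ρ → (23,18,-24)
river: ρ → (-24,30,17)
ρ-cycle length = 18 (tail of 1 descent step not counted)

18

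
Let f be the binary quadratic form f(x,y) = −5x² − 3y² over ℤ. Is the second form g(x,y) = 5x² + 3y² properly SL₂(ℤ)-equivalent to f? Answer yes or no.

D₁ = -60, D₂ = -60
f is negative-definite; reduce −f:
−f: flip: (5,0,3)→(3,0,5)
−f: reduced (well bottom): (3,0,5) with a≤c, −a<b≤a
flip sign back: reduced form of f is (-3,0,-5)
g: flip: (5,0,3)→(3,0,5)
g: reduced (well bottom): (3,0,5) with a≤c, −a<b≤a
reduced forms (-3, 0, -5) vs (3, 0, 5) ⇒ inequivalent

no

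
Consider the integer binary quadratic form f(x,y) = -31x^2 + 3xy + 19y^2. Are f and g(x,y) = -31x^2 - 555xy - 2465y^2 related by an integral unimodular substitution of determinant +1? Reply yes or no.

D₁ = 2365, D₂ = 2365
river cycle of f (length 12): (19, 35, -15), (-15, 25, 29), (29, 33, -11), (-11, 33, 29), (29, 25, -15), (-15, 35, 19), (19, 41, -9), (-9, 31, 39), (39, 47, -1), (-1, 47, 39), … (2 more)
river cycle of g (length 12): (19, 35, -15), (-15, 25, 29), (29, 33, -11), (-11, 33, 29), (29, 25, -15), (-15, 35, 19), (19, 41, -9), (-9, 31, 39), (39, 47, -1), (-1, 47, 39), … (2 more)
cycles coincide ⇒ equivalent

yes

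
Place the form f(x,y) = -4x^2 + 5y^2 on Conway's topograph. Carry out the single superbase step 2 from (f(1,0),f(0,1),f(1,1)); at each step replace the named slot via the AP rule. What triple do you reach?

start (-4,5,1) = (f(1,0),f(0,1),f(1,1))
replace slot 2: 2·((-4)+1) − 5 = -11 → (-4,-11,1)

-4,-11,1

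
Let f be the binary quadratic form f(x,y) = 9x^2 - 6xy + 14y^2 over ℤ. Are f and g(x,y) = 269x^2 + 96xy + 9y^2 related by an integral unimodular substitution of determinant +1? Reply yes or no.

D₁ = -468, D₂ = -468
f: reduced (well bottom): (9,-6,14) with a≤c, −a<b≤a
g: flip: (269,96,9)→(9,-96,269)
g: translate: b→-6 (≡-96 mod 18), so (9,-96,269)→(9,-6,14)
g: reduced (well bottom): (9,-6,14) with a≤c, −a<b≤a
reduced forms (9, -6, 14) vs (9, -6, 14) ⇒ equivalent

yes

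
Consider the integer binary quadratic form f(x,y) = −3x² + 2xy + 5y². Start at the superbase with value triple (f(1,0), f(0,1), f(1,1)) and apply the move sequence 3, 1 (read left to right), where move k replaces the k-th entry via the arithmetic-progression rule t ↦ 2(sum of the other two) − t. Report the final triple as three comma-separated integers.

start (-3,5,4) = (f(1,0),f(0,1),f(1,1))
replace slot 3: 2·((-3)+5) − 4 = 0 → (-3,5,0)
replace slot 1: 2·(5+0) − (-3) = 13 → (13,5,0)

13,5,0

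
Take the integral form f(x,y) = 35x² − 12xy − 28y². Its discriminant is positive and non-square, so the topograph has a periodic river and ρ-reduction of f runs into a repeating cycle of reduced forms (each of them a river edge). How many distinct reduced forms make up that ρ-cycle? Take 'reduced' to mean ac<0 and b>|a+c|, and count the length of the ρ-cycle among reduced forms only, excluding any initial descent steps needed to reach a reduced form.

D = 4064, ⌊√D⌋ = 63
descent: ρ → (-28,12,35)  [lands on river]
river: ρ → (35,58,-5)
river: ρ → (-5,62,11)
river: ρ → (11,48,-40)
river: ρ → (-40,32,19)
river: ρ → (19,44,-28)
ρ-cycle length = 6 (tail of 1 descent step not counted)

6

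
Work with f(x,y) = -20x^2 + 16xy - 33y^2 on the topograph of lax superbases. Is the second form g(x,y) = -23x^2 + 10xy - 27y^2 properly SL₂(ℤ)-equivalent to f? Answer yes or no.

D₁ = -2384, D₂ = -2384
f is negative-definite; reduce −f:
−f: reduced (well bottom): (20,-16,33) with a≤c, −a<b≤a
flip sign back: reduced form of f is (-20,16,-33)
g is negative-definite; reduce −g:
−g: reduced (well bottom): (23,-10,27) with a≤c, −a<b≤a
flip sign back: reduced form of g is (-23,10,-27)
reduced forms (-20, 16, -33) vs (-23, 10, -27) ⇒ inequivalent

no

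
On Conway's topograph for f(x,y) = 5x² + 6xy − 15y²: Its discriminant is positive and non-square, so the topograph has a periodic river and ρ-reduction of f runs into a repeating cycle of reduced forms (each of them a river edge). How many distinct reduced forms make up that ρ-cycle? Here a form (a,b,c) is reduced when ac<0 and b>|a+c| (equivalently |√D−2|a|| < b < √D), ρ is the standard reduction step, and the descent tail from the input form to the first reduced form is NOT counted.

D = 336, ⌊√D⌋ = 18
descent: ρ → (-15,-6,5)
descent: ρ → (5,16,-4)  [lands on river]
river: ρ → (-4,16,5)
river: ρ → (5,14,-7)
river: ρ → (-7,14,5)
ρ-cycle length = 4 (tail of 2 descent steps not counted)

4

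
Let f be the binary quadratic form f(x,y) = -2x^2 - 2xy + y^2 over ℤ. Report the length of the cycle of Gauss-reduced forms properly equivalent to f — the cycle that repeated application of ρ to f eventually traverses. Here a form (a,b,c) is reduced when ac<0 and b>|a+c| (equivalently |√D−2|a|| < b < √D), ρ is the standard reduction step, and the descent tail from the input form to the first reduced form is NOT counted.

D = 12, ⌊√D⌋ = 3
descent: ρ → (1,2,-2)  [lands on river]
river: ρ → (-2,2,1)
ρ-cycle length = 2 (tail of 1 descent step not counted)

2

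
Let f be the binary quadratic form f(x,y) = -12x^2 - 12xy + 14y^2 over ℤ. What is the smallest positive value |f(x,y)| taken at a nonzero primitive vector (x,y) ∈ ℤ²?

descent: ρ → (14,12,-12)  [lands on river]
river: ρ → (-12,12,14)
river: ρ → (14,16,-10)
river: ρ → (-10,24,6)
river: ρ → (6,24,-10)
river: ρ → (-10,16,14)
closes: descent 1, river 6
min |a| on river = 6

6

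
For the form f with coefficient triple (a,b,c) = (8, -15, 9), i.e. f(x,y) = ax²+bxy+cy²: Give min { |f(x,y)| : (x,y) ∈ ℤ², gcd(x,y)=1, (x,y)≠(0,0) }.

translate: b→1 (≡-15 mod 16), so (8,-15,9)→(8,1,2)
flip: (8,1,2)→(2,-1,8)
reduced (well bottom): (2,-1,8) with a≤c, −a<b≤a
well minimum = a = 2

2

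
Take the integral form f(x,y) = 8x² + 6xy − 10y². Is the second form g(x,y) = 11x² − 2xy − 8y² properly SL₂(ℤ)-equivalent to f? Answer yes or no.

D₁ = 356, D₂ = 356
river cycle of f (length 14): (-10, 14, 4), (4, 18, -2), (-2, 18, 4), (4, 14, -10), (-10, 6, 8), (8, 10, -8), (-8, 6, 10), (10, 14, -4), (-4, 18, 2), (2, 18, -4), … (4 more)
river cycle of g (length 10): (-8, 18, 1), (1, 18, -8), (-8, 14, 5), (5, 16, -5), (-5, 14, 8), (8, 18, -1), (-1, 18, 8), (8, 14, -5), (-5, 16, 5), (5, 14, -8)
cycles differ ⇒ inequivalent

no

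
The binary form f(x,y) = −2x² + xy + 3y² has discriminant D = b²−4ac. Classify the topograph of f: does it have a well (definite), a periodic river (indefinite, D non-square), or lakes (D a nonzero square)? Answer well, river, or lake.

D = b²−4ac = 1² − 4·(-2)·3 = 25
D = 5² is a perfect square ⇒ form factors over ℤ ⇒ lakes

lake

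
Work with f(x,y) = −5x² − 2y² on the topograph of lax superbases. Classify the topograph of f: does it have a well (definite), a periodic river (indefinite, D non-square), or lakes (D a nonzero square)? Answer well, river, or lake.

D = b²−4ac = 0² − 4·(-5)·(-2) = -40
D < 0 ⇒ definite ⇒ every region one sign ⇒ single well

well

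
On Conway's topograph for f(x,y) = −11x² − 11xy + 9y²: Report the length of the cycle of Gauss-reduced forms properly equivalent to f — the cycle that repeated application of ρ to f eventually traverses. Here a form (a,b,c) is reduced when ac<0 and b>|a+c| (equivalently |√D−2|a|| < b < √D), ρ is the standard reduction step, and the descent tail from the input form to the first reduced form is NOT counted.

D = 517, ⌊√D⌋ = 22
descent: ρ → (9,11,-11)  [lands on river]
river: ρ → (-11,11,9)
river: ρ → (9,7,-13)
river: ρ → (-13,19,3)
river: ρ → (3,17,-19)
river: ρ → (-19,21,1)
river: ρ → (1,21,-19)
river: ρ → (-19,17,3)
river: ρ → (3,19,-13)
river: ρ → (-13,7,9)
ρ-cycle length = 10 (tail of 1 descent step not counted)

10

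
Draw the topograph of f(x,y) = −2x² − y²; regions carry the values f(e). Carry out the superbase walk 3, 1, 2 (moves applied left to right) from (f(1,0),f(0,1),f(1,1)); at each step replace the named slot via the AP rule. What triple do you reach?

start (-2,-1,-3) = (f(1,0),f(0,1),f(1,1))
replace slot 3: 2·((-2)+(-1)) − (-3) = -3 → (-2,-1,-3)
replace slot 1: 2·((-1)+(-3)) − (-2) = -6 → (-6,-1,-3)
replace slot 2: 2·((-6)+(-3)) − (-1) = -17 → (-6,-17,-3)

-6,-17,-3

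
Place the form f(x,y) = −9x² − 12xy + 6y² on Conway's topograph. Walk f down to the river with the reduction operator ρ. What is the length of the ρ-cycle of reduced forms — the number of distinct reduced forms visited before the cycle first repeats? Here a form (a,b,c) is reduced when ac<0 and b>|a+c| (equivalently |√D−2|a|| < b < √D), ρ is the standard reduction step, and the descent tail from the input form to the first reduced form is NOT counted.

D = 360, ⌊√D⌋ = 18
descent: ρ → (6,12,-9)  [lands on river]
river: ρ → (-9,6,9)
river: ρ → (9,12,-6)
river: ρ → (-6,12,9)
river: ρ → (9,6,-9)
river: ρ → (-9,12,6)
ρ-cycle length = 6 (tail of 1 descent step not counted)

6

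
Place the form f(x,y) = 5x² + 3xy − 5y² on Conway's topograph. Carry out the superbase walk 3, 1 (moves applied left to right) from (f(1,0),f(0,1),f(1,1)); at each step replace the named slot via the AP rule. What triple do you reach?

start (5,-5,3) = (f(1,0),f(0,1),f(1,1))
replace slot 3: 2·(5+(-5)) − 3 = -3 → (5,-5,-3)
replace slot 1: 2·((-5)+(-3)) − 5 = -21 → (-21,-5,-3)

-21,-5,-3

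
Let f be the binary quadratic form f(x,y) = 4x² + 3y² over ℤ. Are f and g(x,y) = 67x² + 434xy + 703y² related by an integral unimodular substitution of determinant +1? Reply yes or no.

D₁ = -48, D₂ = -48
f: flip: (4,0,3)→(3,0,4)
f: reduced (well bottom): (3,0,4) with a≤c, −a<b≤a
g: translate: b→32 (≡434 mod 134), so (67,434,703)→(67,32,4)
g: flip: (67,32,4)→(4,-32,67)
g: translate: b→0 (≡-32 mod 8), so (4,-32,67)→(4,0,3)
g: flip: (4,0,3)→(3,0,4)
g: reduced (well bottom): (3,0,4) with a≤c, −a<b≤a
reduced forms (3, 0, 4) vs (3, 0, 4) ⇒ equivalent

yes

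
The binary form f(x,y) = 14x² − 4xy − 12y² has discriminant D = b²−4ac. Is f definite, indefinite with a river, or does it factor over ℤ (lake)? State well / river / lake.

D = b²−4ac = (-4)² − 4·14·(-12) = 688
D > 0 non-square ⇒ indefinite ⇒ periodic river

river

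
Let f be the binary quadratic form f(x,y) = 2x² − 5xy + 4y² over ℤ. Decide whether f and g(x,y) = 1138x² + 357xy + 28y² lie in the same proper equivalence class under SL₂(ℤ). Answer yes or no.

D₁ = -7, D₂ = -7
f: translate: b→-1 (≡-5 mod 4), so (2,-5,4)→(2,-1,1)
f: flip: (2,-1,1)→(1,1,2)
f: reduced (well bottom): (1,1,2) with a≤c, −a<b≤a
g: flip: (1138,357,28)→(28,-357,1138)
g: translate: b→-21 (≡-357 mod 56), so (28,-357,1138)→(28,-21,4)
g: flip: (28,-21,4)→(4,21,28)
g: translate: b→-3 (≡21 mod 8), so (4,21,28)→(4,-3,1)
g: flip: (4,-3,1)→(1,3,4)
g: translate: b→1 (≡3 mod 2), so (1,3,4)→(1,1,2)
g: reduced (well bottom): (1,1,2) with a≤c, −a<b≤a
reduced forms (1, 1, 2) vs (1, 1, 2) ⇒ equivalent

yes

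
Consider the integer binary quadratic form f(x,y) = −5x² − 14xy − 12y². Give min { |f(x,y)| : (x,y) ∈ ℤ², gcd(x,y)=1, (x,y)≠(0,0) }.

translate: b→4 (≡14 mod 10), so (5,14,12)→(5,4,3)
flip: (5,4,3)→(3,-4,5)
translate: b→2 (≡-4 mod 6), so (3,-4,5)→(3,2,4)
reduced (well bottom): (3,2,4) with a≤c, −a<b≤a
well minimum |f| = |-3| = 3 (negative-definite)

3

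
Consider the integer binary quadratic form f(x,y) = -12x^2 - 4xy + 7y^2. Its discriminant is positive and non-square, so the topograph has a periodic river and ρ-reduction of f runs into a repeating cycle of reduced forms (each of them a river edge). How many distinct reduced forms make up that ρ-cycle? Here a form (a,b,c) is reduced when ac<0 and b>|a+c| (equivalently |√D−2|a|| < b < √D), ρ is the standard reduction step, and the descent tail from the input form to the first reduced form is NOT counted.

D = 352, ⌊√D⌋ = 18
descent: ρ → (7,18,-1)  [lands on river]
river: ρ → (-1,18,7)
river: ρ → (7,10,-9)
river: ρ → (-9,8,8)
river: ρ → (8,8,-9)
river: ρ → (-9,10,7)
ρ-cycle length = 6 (tail of 1 descent step not counted)

6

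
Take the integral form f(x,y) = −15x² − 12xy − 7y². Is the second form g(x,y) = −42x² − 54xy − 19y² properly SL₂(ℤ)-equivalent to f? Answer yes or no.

D₁ = -276, D₂ = -276
f is negative-definite; reduce −f:
−f: flip: (15,12,7)→(7,-12,15)
−f: translate: b→2 (≡-12 mod 14), so (7,-12,15)→(7,2,10)
−f: reduced (well bottom): (7,2,10) with a≤c, −a<b≤a
flip sign back: reduced form of f is (-7,-2,-10)
g is negative-definite; reduce −g:
−g: translate: b→-30 (≡54 mod 84), so (42,54,19)→(42,-30,7)
−g: flip: (42,-30,7)→(7,30,42)
−g: translate: b→2 (≡30 mod 14), so (7,30,42)→(7,2,10)
−g: reduced (well bottom): (7,2,10) with a≤c, −a<b≤a
flip sign back: reduced form of g is (-7,-2,-10)
reduced forms (-7, -2, -10) vs (-7, -2, -10) ⇒ equivalent

yes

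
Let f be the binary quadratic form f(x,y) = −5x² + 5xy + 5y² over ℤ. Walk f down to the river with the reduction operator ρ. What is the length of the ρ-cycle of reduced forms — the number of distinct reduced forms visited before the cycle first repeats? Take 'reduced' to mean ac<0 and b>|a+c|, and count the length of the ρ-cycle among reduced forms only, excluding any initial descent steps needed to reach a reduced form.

D = 125, ⌊√D⌋ = 11
river: ρ → (5,5,-5)
river: ρ → (-5,5,5)
ρ-cycle length = 2 (tail of 0 descent steps not counted)

2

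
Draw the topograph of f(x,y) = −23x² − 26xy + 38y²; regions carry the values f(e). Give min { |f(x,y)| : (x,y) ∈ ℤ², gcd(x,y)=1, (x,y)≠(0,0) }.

descent: ρ → (38,26,-23)  [lands on river]
river: ρ → (-23,20,41)
river: ρ → (41,62,-2)
river: ρ → (-2,62,41)
river: ρ → (41,20,-23)
river: ρ → (-23,26,38)
river: ρ → (38,50,-11)
river: ρ → (-11,60,13)
river: ρ → (13,44,-43)
river: ρ → (-43,42,14)
river: ρ → (14,42,-43)
river: ρ → (-43,44,13)
river: ρ → (13,60,-11)
river: ρ → (-11,50,38)
closes: descent 1, river 14
min |a| on river = 2

2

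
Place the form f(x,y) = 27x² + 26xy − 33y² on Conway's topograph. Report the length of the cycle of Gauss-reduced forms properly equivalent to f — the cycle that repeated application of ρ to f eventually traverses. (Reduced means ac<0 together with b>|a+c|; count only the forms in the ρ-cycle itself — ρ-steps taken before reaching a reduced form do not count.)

D = 4240, ⌊√D⌋ = 65
river: ρ → (-33,40,20)
river: ρ → (20,40,-33)
river: ρ → (-33,26,27)
river: ρ → (27,28,-32)
river: ρ → (-32,36,23)
river: ρ → (23,56,-12)
river: ρ → (-12,64,3)
river: ρ → (3,62,-33)
river: ρ → (-33,4,32)
river: ρ → (32,60,-5)
river: ρ → (-5,60,32)
river: ρ → (32,4,-33)
river: ρ → (-33,62,3)
river: ρ → (3,64,-12)
river: ρ → (-12,56,23)
river: ρ → (23,36,-32)
river: ρ → (-32,28,27)
river: ρ → (27,26,-33)
ρ-cycle length = 18 (tail of 0 descent steps not counted)

18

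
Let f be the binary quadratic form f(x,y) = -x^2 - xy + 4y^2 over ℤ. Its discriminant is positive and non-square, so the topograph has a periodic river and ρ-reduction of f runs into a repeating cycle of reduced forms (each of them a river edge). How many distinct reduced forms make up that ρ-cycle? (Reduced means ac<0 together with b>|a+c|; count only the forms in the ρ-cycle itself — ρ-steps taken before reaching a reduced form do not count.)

D = 17, ⌊√D⌋ = 4
descent: ρ → (4,1,-1)
descent: ρ → (-1,3,2)  [lands on river]
river: ρ → (2,1,-2)
river: ρ → (-2,3,1)
river: ρ → (1,3,-2)
river: ρ → (-2,1,2)
river: ρ → (2,3,-1)
ρ-cycle length = 6 (tail of 2 descent steps not counted)

6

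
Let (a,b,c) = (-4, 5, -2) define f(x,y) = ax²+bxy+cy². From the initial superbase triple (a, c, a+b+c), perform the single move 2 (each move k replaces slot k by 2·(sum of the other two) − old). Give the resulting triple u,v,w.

start (-4,-2,-1) = (f(1,0),f(0,1),f(1,1))
replace slot 2: 2·((-4)+(-1)) − (-2) = -8 → (-4,-8,-1)

-4,-8,-1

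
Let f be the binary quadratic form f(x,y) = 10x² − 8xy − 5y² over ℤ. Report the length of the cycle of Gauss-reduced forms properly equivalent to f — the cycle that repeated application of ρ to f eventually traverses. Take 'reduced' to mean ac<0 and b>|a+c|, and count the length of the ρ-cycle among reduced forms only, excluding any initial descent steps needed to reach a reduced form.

D = 264, ⌊√D⌋ = 16
descent: ρ → (-5,8,10)  [lands on river]
river: ρ → (10,12,-3)
river: ρ → (-3,12,10)
river: ρ → (10,8,-5)
river: ρ → (-5,12,6)
river: ρ → (6,12,-5)
ρ-cycle length = 6 (tail of 1 descent step not counted)

6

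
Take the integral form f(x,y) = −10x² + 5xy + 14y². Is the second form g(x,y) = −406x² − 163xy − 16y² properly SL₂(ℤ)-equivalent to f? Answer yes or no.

D₁ = 585, D₂ = 585
river cycle of f (length 12): (14, 23, -1), (-1, 23, 14), (14, 5, -10), (-10, 15, 9), (9, 21, -4), (-4, 19, 14), (14, 9, -9), (-9, 9, 14), (14, 19, -4), (-4, 21, 9), … (2 more)
river cycle of g (length 12): (9, 15, -10), (-10, 5, 14), (14, 23, -1), (-1, 23, 14), (14, 5, -10), (-10, 15, 9), (9, 21, -4), (-4, 19, 14), (14, 9, -9), (-9, 9, 14), … (2 more)
cycles coincide ⇒ equivalent

yes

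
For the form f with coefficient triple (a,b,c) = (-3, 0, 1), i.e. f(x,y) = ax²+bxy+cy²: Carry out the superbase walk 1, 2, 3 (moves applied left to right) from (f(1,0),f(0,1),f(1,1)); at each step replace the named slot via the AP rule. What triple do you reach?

start (-3,1,-2) = (f(1,0),f(0,1),f(1,1))
replace slot 1: 2·(1+(-2)) − (-3) = 1 → (1,1,-2)
replace slot 2: 2·(1+(-2)) − 1 = -3 → (1,-3,-2)
replace slot 3: 2·(1+(-3)) − (-2) = -2 → (1,-3,-2)

1,-3,-2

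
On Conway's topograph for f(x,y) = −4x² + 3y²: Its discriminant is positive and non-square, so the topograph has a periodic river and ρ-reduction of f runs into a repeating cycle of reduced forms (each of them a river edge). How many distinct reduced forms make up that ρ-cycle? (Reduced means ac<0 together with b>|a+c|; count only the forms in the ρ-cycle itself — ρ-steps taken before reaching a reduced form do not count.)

D = 48, ⌊√D⌋ = 6
descent: ρ → (3,6,-1)  [lands on river]
river: ρ → (-1,6,3)
ρ-cycle length = 2 (tail of 1 descent step not counted)

2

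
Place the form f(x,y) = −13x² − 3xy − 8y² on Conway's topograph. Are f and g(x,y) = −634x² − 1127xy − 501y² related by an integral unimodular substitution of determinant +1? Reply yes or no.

D₁ = -407, D₂ = -407
f is negative-definite; reduce −f:
−f: flip: (13,3,8)→(8,-3,13)
−f: reduced (well bottom): (8,-3,13) with a≤c, −a<b≤a
flip sign back: reduced form of f is (-8,3,-13)
g is negative-definite; reduce −g:
−g: translate: b→-141 (≡1127 mod 1268), so (634,1127,501)→(634,-141,8)
−g: flip: (634,-141,8)→(8,141,634)
−g: translate: b→-3 (≡141 mod 16), so (8,141,634)→(8,-3,13)
−g: reduced (well bottom): (8,-3,13) with a≤c, −a<b≤a
flip sign back: reduced form of g is (-8,3,-13)
reduced forms (-8, 3, -13) vs (-8, 3, -13) ⇒ equivalent

yes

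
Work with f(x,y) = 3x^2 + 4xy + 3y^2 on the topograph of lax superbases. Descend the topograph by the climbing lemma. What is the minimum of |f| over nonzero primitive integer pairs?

translate: b→-2 (≡4 mod 6), so (3,4,3)→(3,-2,2)
flip: (3,-2,2)→(2,2,3)
reduced (well bottom): (2,2,3) with a≤c, −a<b≤a
well minimum = a = 2

2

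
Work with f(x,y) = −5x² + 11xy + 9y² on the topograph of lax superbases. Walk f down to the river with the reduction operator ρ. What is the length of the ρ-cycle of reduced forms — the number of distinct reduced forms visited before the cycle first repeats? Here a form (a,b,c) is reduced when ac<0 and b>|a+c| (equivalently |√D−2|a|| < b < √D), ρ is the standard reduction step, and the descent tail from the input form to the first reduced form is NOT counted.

D = 301, ⌊√D⌋ = 17
river: ρ → (9,7,-7)
river: ρ → (-7,7,9)
river: ρ → (9,11,-5)
river: ρ → (-5,9,11)
river: ρ → (11,13,-3)
river: ρ → (-3,17,1)
river: ρ → (1,17,-3)
river: ρ → (-3,13,11)
river: ρ → (11,9,-5)
river: ρ → (-5,11,9)
ρ-cycle length = 10 (tail of 0 descent steps not counted)

10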